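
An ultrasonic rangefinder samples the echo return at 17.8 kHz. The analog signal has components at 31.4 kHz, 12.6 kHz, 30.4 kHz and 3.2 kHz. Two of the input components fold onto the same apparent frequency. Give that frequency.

fs/2 = 8.9 kHz.
31.4 kHz mod fs = 13.6 kHz.
13.6 kHz > fs/2 = 8.9 kHz, folds to fs − 13.6 kHz = 4.2 kHz.
12.6 kHz > fs/2 = 8.9 kHz, folds to fs − 12.6 kHz = 5.2 kHz.
30.4 kHz mod fs = 12.6 kHz.
12.6 kHz > fs/2 = 8.9 kHz, folds to fs − 12.6 kHz = 5.2 kHz.
3.2 kHz ≤ fs/2 = 8.9 kHz, passes unchanged.
12.6 kHz and 30.4 kHz both map to 5.2 kHz.

5.2 kHz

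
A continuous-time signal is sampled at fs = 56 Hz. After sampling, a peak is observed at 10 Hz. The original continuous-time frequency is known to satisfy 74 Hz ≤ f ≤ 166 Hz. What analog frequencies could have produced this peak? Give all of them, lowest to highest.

102 Hz, 122 Hz, 158 Hz

Frequencies that alias to 10 Hz are k·fs ± 10 Hz for integer k ≥ 0.
k=0: 10 Hz.
k=1: 46 Hz, 66 Hz.
k=2: 102 Hz, 122 Hz.
k=3: 158 Hz, 178 Hz.
k=4: 214 Hz, 234 Hz.
Within [74 Hz, 166 Hz]: 102 Hz, 122 Hz, 158 Hz.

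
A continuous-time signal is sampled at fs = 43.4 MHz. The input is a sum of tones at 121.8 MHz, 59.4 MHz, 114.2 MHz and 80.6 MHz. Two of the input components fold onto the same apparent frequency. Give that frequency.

fs/2 = 21.7 MHz.
121.8 MHz mod fs = 35 MHz.
35 MHz > fs/2 = 21.7 MHz, folds to fs − 35 MHz = 8.4 MHz.
59.4 MHz mod fs = 16 MHz.
16 MHz ≤ fs/2 = 21.7 MHz, appears at 16 MHz.
114.2 MHz mod fs = 27.4 MHz.
27.4 MHz > fs/2 = 21.7 MHz, folds to fs − 27.4 MHz = 16 MHz.
80.6 MHz mod fs = 37.2 MHz.
37.2 MHz > fs/2 = 21.7 MHz, folds to fs − 37.2 MHz = 6.2 MHz.
59.4 MHz and 114.2 MHz both map to 16 MHz.

16 MHz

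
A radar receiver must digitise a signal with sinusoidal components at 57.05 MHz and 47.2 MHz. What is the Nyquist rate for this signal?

Highest-frequency component: 57.05 MHz.
Nyquist rate = 2 × 57.05 MHz = 114.1 MHz.

114.1 MHz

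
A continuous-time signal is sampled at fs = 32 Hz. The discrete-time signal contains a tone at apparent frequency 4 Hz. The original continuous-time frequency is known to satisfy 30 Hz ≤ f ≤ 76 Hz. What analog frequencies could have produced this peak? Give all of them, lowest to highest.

Frequencies that alias to 4 Hz are k·fs ± 4 Hz for integer k ≥ 0.
k=0: 4 Hz.
k=1: 28 Hz, 36 Hz.
k=2: 60 Hz, 68 Hz.
k=3: 92 Hz, 100 Hz.
Within [30 Hz, 76 Hz]: 36 Hz, 60 Hz, 68 Hz.

36 Hz, 60 Hz, 68 Hz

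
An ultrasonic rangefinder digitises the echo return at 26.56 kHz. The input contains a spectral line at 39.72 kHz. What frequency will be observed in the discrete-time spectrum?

13.16 kHz

39.72 kHz mod fs = 13.16 kHz.
13.16 kHz ≤ fs/2 = 13.28 kHz, appears at 13.16 kHz.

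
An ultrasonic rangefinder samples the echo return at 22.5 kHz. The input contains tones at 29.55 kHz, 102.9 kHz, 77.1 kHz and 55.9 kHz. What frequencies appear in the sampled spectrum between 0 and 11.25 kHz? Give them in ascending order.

7.05 kHz, 9.6 kHz, 10.9 kHz

fs/2 = 11.25 kHz.
29.55 kHz mod fs = 7.05 kHz.
7.05 kHz ≤ fs/2 = 11.25 kHz, appears at 7.05 kHz.
102.9 kHz mod fs = 12.9 kHz.
12.9 kHz > fs/2 = 11.25 kHz, folds to fs − 12.9 kHz = 9.6 kHz.
77.1 kHz mod fs = 9.6 kHz.
9.6 kHz ≤ fs/2 = 11.25 kHz, appears at 9.6 kHz.
55.9 kHz mod fs = 10.9 kHz.
10.9 kHz ≤ fs/2 = 11.25 kHz, appears at 10.9 kHz.
Distinct values: {7.05 kHz, 9.6 kHz, 10.9 kHz}.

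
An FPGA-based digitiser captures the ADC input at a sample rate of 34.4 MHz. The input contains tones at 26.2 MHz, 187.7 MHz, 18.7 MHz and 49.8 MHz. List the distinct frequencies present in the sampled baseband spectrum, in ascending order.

fs/2 = 17.2 MHz.
26.2 MHz > fs/2 = 17.2 MHz, folds to fs − 26.2 MHz = 8.2 MHz.
187.7 MHz mod fs = 15.7 MHz.
15.7 MHz ≤ fs/2 = 17.2 MHz, appears at 15.7 MHz.
18.7 MHz > fs/2 = 17.2 MHz, folds to fs − 18.7 MHz = 15.7 MHz.
49.8 MHz mod fs = 15.4 MHz.
15.4 MHz ≤ fs/2 = 17.2 MHz, appears at 15.4 MHz.
Distinct values: {8.2 MHz, 15.4 MHz, 15.7 MHz}.

8.2 MHz, 15.4 MHz, 15.7 MHz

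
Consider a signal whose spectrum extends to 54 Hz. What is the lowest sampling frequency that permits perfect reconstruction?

Nyquist rate = 2 × 54 Hz = 108 Hz.

108 Hz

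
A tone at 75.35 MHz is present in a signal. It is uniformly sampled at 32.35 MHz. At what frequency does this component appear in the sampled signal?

75.35 MHz mod fs = 10.65 MHz.
10.65 MHz ≤ fs/2 = 16.175 MHz, appears at 10.65 MHz.

10.65 MHz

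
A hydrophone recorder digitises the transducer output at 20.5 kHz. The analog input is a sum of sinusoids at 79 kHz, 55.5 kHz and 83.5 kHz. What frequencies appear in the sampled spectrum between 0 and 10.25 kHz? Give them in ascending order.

1.5 kHz, 3 kHz, 6 kHz

fs/2 = 10.25 kHz.
79 kHz mod fs = 17.5 kHz.
17.5 kHz > fs/2 = 10.25 kHz, folds to fs − 17.5 kHz = 3 kHz.
55.5 kHz mod fs = 14.5 kHz.
14.5 kHz > fs/2 = 10.25 kHz, folds to fs − 14.5 kHz = 6 kHz.
83.5 kHz mod fs = 1.5 kHz.
1.5 kHz ≤ fs/2 = 10.25 kHz, appears at 1.5 kHz.
Distinct values: {1.5 kHz, 3 kHz, 6 kHz}.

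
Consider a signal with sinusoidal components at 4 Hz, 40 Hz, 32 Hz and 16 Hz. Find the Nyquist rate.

Highest-frequency component: 40 Hz.
Nyquist rate = 2 × 40 Hz = 80 Hz.

80 Hz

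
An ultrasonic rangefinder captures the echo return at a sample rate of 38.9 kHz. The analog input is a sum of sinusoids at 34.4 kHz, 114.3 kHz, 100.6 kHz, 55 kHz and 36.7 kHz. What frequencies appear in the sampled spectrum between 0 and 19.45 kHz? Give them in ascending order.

2.2 kHz, 2.4 kHz, 4.5 kHz, 16.1 kHz

fs/2 = 19.45 kHz.
34.4 kHz > fs/2 = 19.45 kHz, folds to fs − 34.4 kHz = 4.5 kHz.
114.3 kHz mod fs = 36.5 kHz.
36.5 kHz > fs/2 = 19.45 kHz, folds to fs − 36.5 kHz = 2.4 kHz.
100.6 kHz mod fs = 22.8 kHz.
22.8 kHz > fs/2 = 19.45 kHz, folds to fs − 22.8 kHz = 16.1 kHz.
55 kHz mod fs = 16.1 kHz.
16.1 kHz ≤ fs/2 = 19.45 kHz, appears at 16.1 kHz.
36.7 kHz > fs/2 = 19.45 kHz, folds to fs − 36.7 kHz = 2.2 kHz.
Distinct values: {2.2 kHz, 2.4 kHz, 4.5 kHz, 16.1 kHz}.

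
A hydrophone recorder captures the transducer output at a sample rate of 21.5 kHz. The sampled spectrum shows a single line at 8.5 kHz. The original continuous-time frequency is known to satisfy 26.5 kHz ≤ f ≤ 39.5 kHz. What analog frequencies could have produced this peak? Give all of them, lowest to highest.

Frequencies that alias to 8.5 kHz are k·fs ± 8.5 kHz for integer k ≥ 0.
k=0: 8.5 kHz.
k=1: 13 kHz, 30 kHz.
k=2: 34.5 kHz, 51.5 kHz.
k=3: 56 kHz, 73 kHz.
Within [26.5 kHz, 39.5 kHz]: 30 kHz, 34.5 kHz.

30 kHz, 34.5 kHz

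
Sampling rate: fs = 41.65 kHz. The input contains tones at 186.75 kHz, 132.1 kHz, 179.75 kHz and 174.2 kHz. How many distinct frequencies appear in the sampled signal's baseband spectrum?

4

fs/2 = 20.825 kHz.
186.75 kHz mod fs = 20.15 kHz.
20.15 kHz ≤ fs/2 = 20.825 kHz, appears at 20.15 kHz.
132.1 kHz mod fs = 7.15 kHz.
7.15 kHz ≤ fs/2 = 20.825 kHz, appears at 7.15 kHz.
179.75 kHz mod fs = 13.15 kHz.
13.15 kHz ≤ fs/2 = 20.825 kHz, appears at 13.15 kHz.
174.2 kHz mod fs = 7.6 kHz.
7.6 kHz ≤ fs/2 = 20.825 kHz, appears at 7.6 kHz.
Distinct values: {7.15 kHz, 7.6 kHz, 13.15 kHz, 20.15 kHz} → 4.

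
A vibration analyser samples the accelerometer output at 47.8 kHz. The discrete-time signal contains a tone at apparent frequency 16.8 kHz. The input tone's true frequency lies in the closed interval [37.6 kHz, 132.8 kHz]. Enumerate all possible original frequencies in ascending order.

64.6 kHz, 78.8 kHz, 112.4 kHz, 126.6 kHz

Frequencies that alias to 16.8 kHz are k·fs ± 16.8 kHz for integer k ≥ 0.
k=0: 16.8 kHz.
k=1: 31 kHz, 64.6 kHz.
k=2: 78.8 kHz, 112.4 kHz.
k=3: 126.6 kHz, 160.2 kHz.
k=4: 174.4 kHz, 208 kHz.
Within [37.6 kHz, 132.8 kHz]: 64.6 kHz, 78.8 kHz, 112.4 kHz, 126.6 kHz.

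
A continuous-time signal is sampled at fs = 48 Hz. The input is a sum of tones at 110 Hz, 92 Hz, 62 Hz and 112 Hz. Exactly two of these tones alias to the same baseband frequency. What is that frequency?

fs/2 = 24 Hz.
110 Hz mod fs = 14 Hz.
14 Hz ≤ fs/2 = 24 Hz, appears at 14 Hz.
92 Hz mod fs = 44 Hz.
44 Hz > fs/2 = 24 Hz, folds to fs − 44 Hz = 4 Hz.
62 Hz mod fs = 14 Hz.
14 Hz ≤ fs/2 = 24 Hz, appears at 14 Hz.
112 Hz mod fs = 16 Hz.
16 Hz ≤ fs/2 = 24 Hz, appears at 16 Hz.
62 Hz and 110 Hz both map to 14 Hz.

14 Hz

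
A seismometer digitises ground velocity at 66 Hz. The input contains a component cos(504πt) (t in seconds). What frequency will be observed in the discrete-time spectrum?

ω = 504π rad/s → f = ω/(2π) = 252 Hz.
252 Hz mod fs = 54 Hz.
54 Hz > fs/2 = 33 Hz, folds to fs − 54 Hz = 12 Hz.

12 Hz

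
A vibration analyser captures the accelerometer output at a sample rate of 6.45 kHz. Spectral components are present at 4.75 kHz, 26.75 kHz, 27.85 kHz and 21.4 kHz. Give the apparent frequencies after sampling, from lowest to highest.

fs/2 = 3.225 kHz.
4.75 kHz > fs/2 = 3.225 kHz, folds to fs − 4.75 kHz = 1.7 kHz.
26.75 kHz mod fs = 0.95 kHz.
0.95 kHz ≤ fs/2 = 3.225 kHz, appears at 0.95 kHz.
27.85 kHz mod fs = 2.05 kHz.
2.05 kHz ≤ fs/2 = 3.225 kHz, appears at 2.05 kHz.
21.4 kHz mod fs = 2.05 kHz.
2.05 kHz ≤ fs/2 = 3.225 kHz, appears at 2.05 kHz.
Distinct values: {0.95 kHz, 1.7 kHz, 2.05 kHz}.

0.95 kHz, 1.7 kHz, 2.05 kHz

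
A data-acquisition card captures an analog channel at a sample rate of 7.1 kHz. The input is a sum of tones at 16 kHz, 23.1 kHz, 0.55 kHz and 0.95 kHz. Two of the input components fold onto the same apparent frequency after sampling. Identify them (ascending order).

fs/2 = 3.55 kHz.
16 kHz mod fs = 1.8 kHz.
1.8 kHz ≤ fs/2 = 3.55 kHz, appears at 1.8 kHz.
23.1 kHz mod fs = 1.8 kHz.
1.8 kHz ≤ fs/2 = 3.55 kHz, appears at 1.8 kHz.
0.55 kHz ≤ fs/2 = 3.55 kHz, passes unchanged.
0.95 kHz ≤ fs/2 = 3.55 kHz, passes unchanged.
16 kHz and 23.1 kHz both map to 1.8 kHz.

16 kHz, 23.1 kHz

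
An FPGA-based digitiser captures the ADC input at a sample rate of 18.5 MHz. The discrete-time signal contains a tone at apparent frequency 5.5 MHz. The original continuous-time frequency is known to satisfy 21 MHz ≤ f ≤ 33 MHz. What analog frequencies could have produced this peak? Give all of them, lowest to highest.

24 MHz, 31.5 MHz

Frequencies that alias to 5.5 MHz are k·fs ± 5.5 MHz for integer k ≥ 0.
k=0: 5.5 MHz.
k=1: 13 MHz, 24 MHz.
k=2: 31.5 MHz, 42.5 MHz.
k=3: 50 MHz, 61 MHz.
Within [21 MHz, 33 MHz]: 24 MHz, 31.5 MHz.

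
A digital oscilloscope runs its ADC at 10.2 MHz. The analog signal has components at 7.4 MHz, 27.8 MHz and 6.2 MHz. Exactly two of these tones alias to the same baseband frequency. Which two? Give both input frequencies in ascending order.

7.4 MHz, 27.8 MHz

fs/2 = 5.1 MHz.
7.4 MHz > fs/2 = 5.1 MHz, folds to fs − 7.4 MHz = 2.8 MHz.
27.8 MHz mod fs = 7.4 MHz.
7.4 MHz > fs/2 = 5.1 MHz, folds to fs − 7.4 MHz = 2.8 MHz.
6.2 MHz > fs/2 = 5.1 MHz, folds to fs − 6.2 MHz = 4 MHz.
7.4 MHz and 27.8 MHz both map to 2.8 MHz.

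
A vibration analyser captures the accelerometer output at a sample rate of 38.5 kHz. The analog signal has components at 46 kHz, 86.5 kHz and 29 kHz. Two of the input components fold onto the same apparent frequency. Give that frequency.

9.5 kHz

fs/2 = 19.25 kHz.
46 kHz mod fs = 7.5 kHz.
7.5 kHz ≤ fs/2 = 19.25 kHz, appears at 7.5 kHz.
86.5 kHz mod fs = 9.5 kHz.
9.5 kHz ≤ fs/2 = 19.25 kHz, appears at 9.5 kHz.
29 kHz > fs/2 = 19.25 kHz, folds to fs − 29 kHz = 9.5 kHz.
29 kHz and 86.5 kHz both map to 9.5 kHz.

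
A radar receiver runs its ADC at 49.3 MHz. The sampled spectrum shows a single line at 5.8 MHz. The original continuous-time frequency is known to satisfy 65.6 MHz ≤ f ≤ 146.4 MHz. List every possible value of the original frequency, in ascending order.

92.8 MHz, 104.4 MHz, 142.1 MHz

Frequencies that alias to 5.8 MHz are k·fs ± 5.8 MHz for integer k ≥ 0.
k=0: 5.8 MHz.
k=1: 43.5 MHz, 55.1 MHz.
k=2: 92.8 MHz, 104.4 MHz.
k=3: 142.1 MHz, 153.7 MHz.
k=4: 191.4 MHz, 203 MHz.
Within [65.6 MHz, 146.4 MHz]: 92.8 MHz, 104.4 MHz, 142.1 MHz.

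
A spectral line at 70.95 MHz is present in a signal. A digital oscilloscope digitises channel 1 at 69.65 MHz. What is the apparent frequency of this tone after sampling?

1.3 MHz

70.95 MHz mod fs = 1.3 MHz.
1.3 MHz ≤ fs/2 = 34.825 MHz, appears at 1.3 MHz.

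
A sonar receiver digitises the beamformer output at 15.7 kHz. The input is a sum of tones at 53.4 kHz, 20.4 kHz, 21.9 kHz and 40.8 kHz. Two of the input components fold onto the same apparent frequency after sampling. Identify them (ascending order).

40.8 kHz, 53.4 kHz

fs/2 = 7.85 kHz.
53.4 kHz mod fs = 6.3 kHz.
6.3 kHz ≤ fs/2 = 7.85 kHz, appears at 6.3 kHz.
20.4 kHz mod fs = 4.7 kHz.
4.7 kHz ≤ fs/2 = 7.85 kHz, appears at 4.7 kHz.
21.9 kHz mod fs = 6.2 kHz.
6.2 kHz ≤ fs/2 = 7.85 kHz, appears at 6.2 kHz.
40.8 kHz mod fs = 9.4 kHz.
9.4 kHz > fs/2 = 7.85 kHz, folds to fs − 9.4 kHz = 6.3 kHz.
40.8 kHz and 53.4 kHz both map to 6.3 kHz.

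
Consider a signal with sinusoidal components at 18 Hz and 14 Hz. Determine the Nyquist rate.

36 Hz

Highest-frequency component: 18 Hz.
Nyquist rate = 2 × 18 Hz = 36 Hz.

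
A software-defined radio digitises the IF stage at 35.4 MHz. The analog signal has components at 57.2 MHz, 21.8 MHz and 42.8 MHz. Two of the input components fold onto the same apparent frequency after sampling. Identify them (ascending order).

21.8 MHz, 57.2 MHz

fs/2 = 17.7 MHz.
57.2 MHz mod fs = 21.8 MHz.
21.8 MHz > fs/2 = 17.7 MHz, folds to fs − 21.8 MHz = 13.6 MHz.
21.8 MHz > fs/2 = 17.7 MHz, folds to fs − 21.8 MHz = 13.6 MHz.
42.8 MHz mod fs = 7.4 MHz.
7.4 MHz ≤ fs/2 = 17.7 MHz, appears at 7.4 MHz.
21.8 MHz and 57.2 MHz both map to 13.6 MHz.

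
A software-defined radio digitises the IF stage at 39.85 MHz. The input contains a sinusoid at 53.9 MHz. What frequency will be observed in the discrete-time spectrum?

53.9 MHz mod fs = 14.05 MHz.
14.05 MHz ≤ fs/2 = 19.925 MHz, appears at 14.05 MHz.

14.05 MHz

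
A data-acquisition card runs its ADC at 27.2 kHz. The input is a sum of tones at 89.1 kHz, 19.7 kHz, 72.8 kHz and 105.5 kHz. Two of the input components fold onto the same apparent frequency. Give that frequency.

fs/2 = 13.6 kHz.
89.1 kHz mod fs = 7.5 kHz.
7.5 kHz ≤ fs/2 = 13.6 kHz, appears at 7.5 kHz.
19.7 kHz > fs/2 = 13.6 kHz, folds to fs − 19.7 kHz = 7.5 kHz.
72.8 kHz mod fs = 18.4 kHz.
18.4 kHz > fs/2 = 13.6 kHz, folds to fs − 18.4 kHz = 8.8 kHz.
105.5 kHz mod fs = 23.9 kHz.
23.9 kHz > fs/2 = 13.6 kHz, folds to fs − 23.9 kHz = 3.3 kHz.
19.7 kHz and 89.1 kHz both map to 7.5 kHz.

7.5 kHz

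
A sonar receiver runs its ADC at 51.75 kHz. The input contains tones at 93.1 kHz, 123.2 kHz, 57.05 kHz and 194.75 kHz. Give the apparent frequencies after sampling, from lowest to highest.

fs/2 = 25.875 kHz.
93.1 kHz mod fs = 41.35 kHz.
41.35 kHz > fs/2 = 25.875 kHz, folds to fs − 41.35 kHz = 10.4 kHz.
123.2 kHz mod fs = 19.7 kHz.
19.7 kHz ≤ fs/2 = 25.875 kHz, appears at 19.7 kHz.
57.05 kHz mod fs = 5.3 kHz.
5.3 kHz ≤ fs/2 = 25.875 kHz, appears at 5.3 kHz.
194.75 kHz mod fs = 39.5 kHz.
39.5 kHz > fs/2 = 25.875 kHz, folds to fs − 39.5 kHz = 12.25 kHz.
Distinct values: {5.3 kHz, 10.4 kHz, 12.25 kHz, 19.7 kHz}.

5.3 kHz, 10.4 kHz, 12.25 kHz, 19.7 kHz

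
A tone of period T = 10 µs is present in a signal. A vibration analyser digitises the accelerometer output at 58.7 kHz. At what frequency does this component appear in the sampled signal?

T = 10 µs → f = 1/T = 100 kHz.
100 kHz mod fs = 41.3 kHz.
41.3 kHz > fs/2 = 29.35 kHz, folds to fs − 41.3 kHz = 17.4 kHz.

17.4 kHz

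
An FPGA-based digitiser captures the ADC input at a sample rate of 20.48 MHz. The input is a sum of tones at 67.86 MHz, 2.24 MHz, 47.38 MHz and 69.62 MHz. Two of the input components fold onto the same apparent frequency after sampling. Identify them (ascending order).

47.38 MHz, 67.86 MHz

fs/2 = 10.24 MHz.
67.86 MHz mod fs = 6.42 MHz.
6.42 MHz ≤ fs/2 = 10.24 MHz, appears at 6.42 MHz.
2.24 MHz ≤ fs/2 = 10.24 MHz, passes unchanged.
47.38 MHz mod fs = 6.42 MHz.
6.42 MHz ≤ fs/2 = 10.24 MHz, appears at 6.42 MHz.
69.62 MHz mod fs = 8.18 MHz.
8.18 MHz ≤ fs/2 = 10.24 MHz, appears at 8.18 MHz.
47.38 MHz and 67.86 MHz both map to 6.42 MHz.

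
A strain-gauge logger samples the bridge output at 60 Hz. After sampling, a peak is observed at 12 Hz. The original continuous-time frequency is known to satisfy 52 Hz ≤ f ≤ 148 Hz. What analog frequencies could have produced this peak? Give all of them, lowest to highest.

72 Hz, 108 Hz, 132 Hz

Frequencies that alias to 12 Hz are k·fs ± 12 Hz for integer k ≥ 0.
k=0: 12 Hz.
k=1: 48 Hz, 72 Hz.
k=2: 108 Hz, 132 Hz.
k=3: 168 Hz, 192 Hz.
Within [52 Hz, 148 Hz]: 72 Hz, 108 Hz, 132 Hz.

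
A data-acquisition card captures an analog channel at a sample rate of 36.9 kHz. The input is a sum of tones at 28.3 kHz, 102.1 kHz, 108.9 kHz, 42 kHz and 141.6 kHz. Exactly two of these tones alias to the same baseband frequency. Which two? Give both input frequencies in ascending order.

28.3 kHz, 102.1 kHz

fs/2 = 18.45 kHz.
28.3 kHz > fs/2 = 18.45 kHz, folds to fs − 28.3 kHz = 8.6 kHz.
102.1 kHz mod fs = 28.3 kHz.
28.3 kHz > fs/2 = 18.45 kHz, folds to fs − 28.3 kHz = 8.6 kHz.
108.9 kHz mod fs = 35.1 kHz.
35.1 kHz > fs/2 = 18.45 kHz, folds to fs − 35.1 kHz = 1.8 kHz.
42 kHz mod fs = 5.1 kHz.
5.1 kHz ≤ fs/2 = 18.45 kHz, appears at 5.1 kHz.
141.6 kHz mod fs = 30.9 kHz.
30.9 kHz > fs/2 = 18.45 kHz, folds to fs − 30.9 kHz = 6 kHz.
28.3 kHz and 102.1 kHz both map to 8.6 kHz.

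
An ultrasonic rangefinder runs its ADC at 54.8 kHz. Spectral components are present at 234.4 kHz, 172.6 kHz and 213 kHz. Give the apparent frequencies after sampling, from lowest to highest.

6.2 kHz, 8.2 kHz, 15.2 kHz

fs/2 = 27.4 kHz.
234.4 kHz mod fs = 15.2 kHz.
15.2 kHz ≤ fs/2 = 27.4 kHz, appears at 15.2 kHz.
172.6 kHz mod fs = 8.2 kHz.
8.2 kHz ≤ fs/2 = 27.4 kHz, appears at 8.2 kHz.
213 kHz mod fs = 48.6 kHz.
48.6 kHz > fs/2 = 27.4 kHz, folds to fs − 48.6 kHz = 6.2 kHz.
Distinct values: {6.2 kHz, 8.2 kHz, 15.2 kHz}.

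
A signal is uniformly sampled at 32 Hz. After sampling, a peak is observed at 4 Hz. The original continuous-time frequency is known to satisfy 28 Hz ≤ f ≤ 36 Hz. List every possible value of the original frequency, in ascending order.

28 Hz, 36 Hz

Frequencies that alias to 4 Hz are k·fs ± 4 Hz for integer k ≥ 0.
k=0: 4 Hz.
k=1: 28 Hz, 36 Hz.
k=2: 60 Hz, 68 Hz.
Within [28 Hz, 36 Hz]: 28 Hz, 36 Hz.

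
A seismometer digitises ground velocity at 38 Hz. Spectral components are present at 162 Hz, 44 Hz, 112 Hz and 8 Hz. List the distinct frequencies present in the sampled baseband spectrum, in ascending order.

fs/2 = 19 Hz.
162 Hz mod fs = 10 Hz.
10 Hz ≤ fs/2 = 19 Hz, appears at 10 Hz.
44 Hz mod fs = 6 Hz.
6 Hz ≤ fs/2 = 19 Hz, appears at 6 Hz.
112 Hz mod fs = 36 Hz.
36 Hz > fs/2 = 19 Hz, folds to fs − 36 Hz = 2 Hz.
8 Hz ≤ fs/2 = 19 Hz, passes unchanged.
Distinct values: {2 Hz, 6 Hz, 8 Hz, 10 Hz}.

2 Hz, 6 Hz, 8 Hz, 10 Hz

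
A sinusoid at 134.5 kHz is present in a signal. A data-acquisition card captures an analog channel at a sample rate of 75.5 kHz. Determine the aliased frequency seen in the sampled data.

134.5 kHz mod fs = 59 kHz.
59 kHz > fs/2 = 37.75 kHz, folds to fs − 59 kHz = 16.5 kHz.

16.5 kHz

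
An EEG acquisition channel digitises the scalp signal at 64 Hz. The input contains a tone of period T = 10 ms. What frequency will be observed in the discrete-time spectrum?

T = 10 ms → f = 1/T = 100 Hz.
100 Hz mod fs = 36 Hz.
36 Hz > fs/2 = 32 Hz, folds to fs − 36 Hz = 28 Hz.

28 Hz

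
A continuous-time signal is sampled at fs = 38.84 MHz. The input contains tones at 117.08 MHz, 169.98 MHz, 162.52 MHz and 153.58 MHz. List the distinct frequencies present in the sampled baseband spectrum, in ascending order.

0.56 MHz, 1.78 MHz, 7.16 MHz, 14.62 MHz

fs/2 = 19.42 MHz.
117.08 MHz mod fs = 0.56 MHz.
0.56 MHz ≤ fs/2 = 19.42 MHz, appears at 0.56 MHz.
169.98 MHz mod fs = 14.62 MHz.
14.62 MHz ≤ fs/2 = 19.42 MHz, appears at 14.62 MHz.
162.52 MHz mod fs = 7.16 MHz.
7.16 MHz ≤ fs/2 = 19.42 MHz, appears at 7.16 MHz.
153.58 MHz mod fs = 37.06 MHz.
37.06 MHz > fs/2 = 19.42 MHz, folds to fs − 37.06 MHz = 1.78 MHz.
Distinct values: {0.56 MHz, 1.78 MHz, 7.16 MHz, 14.62 MHz}.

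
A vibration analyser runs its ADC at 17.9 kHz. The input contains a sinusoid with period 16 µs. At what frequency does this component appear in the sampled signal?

8.8 kHz

T = 16 µs → f = 1/T = 62.5 kHz.
62.5 kHz mod fs = 8.8 kHz.
8.8 kHz ≤ fs/2 = 8.95 kHz, appears at 8.8 kHz.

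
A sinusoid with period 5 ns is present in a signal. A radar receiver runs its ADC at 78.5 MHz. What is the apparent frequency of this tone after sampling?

35.5 MHz

T = 5 ns → f = 1/T = 200 MHz.
200 MHz mod fs = 43 MHz.
43 MHz > fs/2 = 39.25 MHz, folds to fs − 43 MHz = 35.5 MHz.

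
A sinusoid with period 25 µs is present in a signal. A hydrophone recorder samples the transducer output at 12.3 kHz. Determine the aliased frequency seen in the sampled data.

3.1 kHz

T = 25 µs → f = 1/T = 40 kHz.
40 kHz mod fs = 3.1 kHz.
3.1 kHz ≤ fs/2 = 6.15 kHz, appears at 3.1 kHz.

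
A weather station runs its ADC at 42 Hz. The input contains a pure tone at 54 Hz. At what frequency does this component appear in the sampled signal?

54 Hz mod fs = 12 Hz.
12 Hz ≤ fs/2 = 21 Hz, appears at 12 Hz.

12 Hz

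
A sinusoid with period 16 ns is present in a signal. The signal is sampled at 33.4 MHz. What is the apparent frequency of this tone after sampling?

T = 16 ns → f = 1/T = 62.5 MHz.
62.5 MHz mod fs = 29.1 MHz.
29.1 MHz > fs/2 = 16.7 MHz, folds to fs − 29.1 MHz = 4.3 MHz.

4.3 MHz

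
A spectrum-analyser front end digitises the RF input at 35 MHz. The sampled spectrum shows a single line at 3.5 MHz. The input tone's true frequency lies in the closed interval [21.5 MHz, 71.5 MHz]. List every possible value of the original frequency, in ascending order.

31.5 MHz, 38.5 MHz, 66.5 MHz

Frequencies that alias to 3.5 MHz are k·fs ± 3.5 MHz for integer k ≥ 0.
k=0: 3.5 MHz.
k=1: 31.5 MHz, 38.5 MHz.
k=2: 66.5 MHz, 73.5 MHz.
k=3: 101.5 MHz, 108.5 MHz.
Within [21.5 MHz, 71.5 MHz]: 31.5 MHz, 38.5 MHz, 66.5 MHz.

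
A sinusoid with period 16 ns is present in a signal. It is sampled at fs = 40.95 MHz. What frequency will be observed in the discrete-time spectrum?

T = 16 ns → f = 1/T = 62.5 MHz.
62.5 MHz mod fs = 21.55 MHz.
21.55 MHz > fs/2 = 20.475 MHz, folds to fs − 21.55 MHz = 19.4 MHz.

19.4 MHz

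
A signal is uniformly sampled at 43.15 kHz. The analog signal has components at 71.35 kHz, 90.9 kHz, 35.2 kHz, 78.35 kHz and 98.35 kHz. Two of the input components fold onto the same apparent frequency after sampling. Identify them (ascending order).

fs/2 = 21.575 kHz.
71.35 kHz mod fs = 28.2 kHz.
28.2 kHz > fs/2 = 21.575 kHz, folds to fs − 28.2 kHz = 14.95 kHz.
90.9 kHz mod fs = 4.6 kHz.
4.6 kHz ≤ fs/2 = 21.575 kHz, appears at 4.6 kHz.
35.2 kHz > fs/2 = 21.575 kHz, folds to fs − 35.2 kHz = 7.95 kHz.
78.35 kHz mod fs = 35.2 kHz.
35.2 kHz > fs/2 = 21.575 kHz, folds to fs − 35.2 kHz = 7.95 kHz.
98.35 kHz mod fs = 12.05 kHz.
12.05 kHz ≤ fs/2 = 21.575 kHz, appears at 12.05 kHz.
35.2 kHz and 78.35 kHz both map to 7.95 kHz.

35.2 kHz, 78.35 kHz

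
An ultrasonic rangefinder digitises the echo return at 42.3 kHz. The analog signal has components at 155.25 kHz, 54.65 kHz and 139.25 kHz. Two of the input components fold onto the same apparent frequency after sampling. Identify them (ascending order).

54.65 kHz, 139.25 kHz

fs/2 = 21.15 kHz.
155.25 kHz mod fs = 28.35 kHz.
28.35 kHz > fs/2 = 21.15 kHz, folds to fs − 28.35 kHz = 13.95 kHz.
54.65 kHz mod fs = 12.35 kHz.
12.35 kHz ≤ fs/2 = 21.15 kHz, appears at 12.35 kHz.
139.25 kHz mod fs = 12.35 kHz.
12.35 kHz ≤ fs/2 = 21.15 kHz, appears at 12.35 kHz.
54.65 kHz and 139.25 kHz both map to 12.35 kHz.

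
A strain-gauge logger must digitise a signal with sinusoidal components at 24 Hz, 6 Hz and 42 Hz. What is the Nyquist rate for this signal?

Highest-frequency component: 42 Hz.
Nyquist rate = 2 × 42 Hz = 84 Hz.

84 Hz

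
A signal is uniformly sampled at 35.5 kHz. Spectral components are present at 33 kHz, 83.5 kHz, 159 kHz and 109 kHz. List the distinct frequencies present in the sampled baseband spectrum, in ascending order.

fs/2 = 17.75 kHz.
33 kHz > fs/2 = 17.75 kHz, folds to fs − 33 kHz = 2.5 kHz.
83.5 kHz mod fs = 12.5 kHz.
12.5 kHz ≤ fs/2 = 17.75 kHz, appears at 12.5 kHz.
159 kHz mod fs = 17 kHz.
17 kHz ≤ fs/2 = 17.75 kHz, appears at 17 kHz.
109 kHz mod fs = 2.5 kHz.
2.5 kHz ≤ fs/2 = 17.75 kHz, appears at 2.5 kHz.
Distinct values: {2.5 kHz, 12.5 kHz, 17 kHz}.

2.5 kHz, 12.5 kHz, 17 kHz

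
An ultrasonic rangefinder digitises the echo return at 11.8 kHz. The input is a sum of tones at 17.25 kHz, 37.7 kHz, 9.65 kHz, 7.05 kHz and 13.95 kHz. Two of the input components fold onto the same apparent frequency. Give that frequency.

2.15 kHz

fs/2 = 5.9 kHz.
17.25 kHz mod fs = 5.45 kHz.
5.45 kHz ≤ fs/2 = 5.9 kHz, appears at 5.45 kHz.
37.7 kHz mod fs = 2.3 kHz.
2.3 kHz ≤ fs/2 = 5.9 kHz, appears at 2.3 kHz.
9.65 kHz > fs/2 = 5.9 kHz, folds to fs − 9.65 kHz = 2.15 kHz.
7.05 kHz > fs/2 = 5.9 kHz, folds to fs − 7.05 kHz = 4.75 kHz.
13.95 kHz mod fs = 2.15 kHz.
2.15 kHz ≤ fs/2 = 5.9 kHz, appears at 2.15 kHz.
9.65 kHz and 13.95 kHz both map to 2.15 kHz.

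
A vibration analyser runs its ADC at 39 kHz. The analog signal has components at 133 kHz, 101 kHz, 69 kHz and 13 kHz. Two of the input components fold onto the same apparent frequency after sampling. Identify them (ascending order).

101 kHz, 133 kHz

fs/2 = 19.5 kHz.
133 kHz mod fs = 16 kHz.
16 kHz ≤ fs/2 = 19.5 kHz, appears at 16 kHz.
101 kHz mod fs = 23 kHz.
23 kHz > fs/2 = 19.5 kHz, folds to fs − 23 kHz = 16 kHz.
69 kHz mod fs = 30 kHz.
30 kHz > fs/2 = 19.5 kHz, folds to fs − 30 kHz = 9 kHz.
13 kHz ≤ fs/2 = 19.5 kHz, passes unchanged.
101 kHz and 133 kHz both map to 16 kHz.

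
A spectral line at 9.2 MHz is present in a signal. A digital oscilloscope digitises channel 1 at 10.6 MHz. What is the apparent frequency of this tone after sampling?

9.2 MHz > fs/2 = 5.3 MHz, folds to fs − 9.2 MHz = 1.4 MHz.

1.4 MHz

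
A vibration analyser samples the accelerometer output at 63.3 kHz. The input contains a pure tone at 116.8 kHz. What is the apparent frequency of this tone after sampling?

116.8 kHz mod fs = 53.5 kHz.
53.5 kHz > fs/2 = 31.65 kHz, folds to fs − 53.5 kHz = 9.8 kHz.

9.8 kHz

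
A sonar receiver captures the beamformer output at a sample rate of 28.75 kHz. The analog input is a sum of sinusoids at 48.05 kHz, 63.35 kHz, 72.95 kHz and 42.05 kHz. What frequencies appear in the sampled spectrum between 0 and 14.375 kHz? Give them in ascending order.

5.85 kHz, 9.45 kHz, 13.3 kHz

fs/2 = 14.375 kHz.
48.05 kHz mod fs = 19.3 kHz.
19.3 kHz > fs/2 = 14.375 kHz, folds to fs − 19.3 kHz = 9.45 kHz.
63.35 kHz mod fs = 5.85 kHz.
5.85 kHz ≤ fs/2 = 14.375 kHz, appears at 5.85 kHz.
72.95 kHz mod fs = 15.45 kHz.
15.45 kHz > fs/2 = 14.375 kHz, folds to fs − 15.45 kHz = 13.3 kHz.
42.05 kHz mod fs = 13.3 kHz.
13.3 kHz ≤ fs/2 = 14.375 kHz, appears at 13.3 kHz.
Distinct values: {5.85 kHz, 9.45 kHz, 13.3 kHz}.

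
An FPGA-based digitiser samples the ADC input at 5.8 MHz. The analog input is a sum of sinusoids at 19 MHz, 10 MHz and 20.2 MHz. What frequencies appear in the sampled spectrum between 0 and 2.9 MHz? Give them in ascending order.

fs/2 = 2.9 MHz.
19 MHz mod fs = 1.6 MHz.
1.6 MHz ≤ fs/2 = 2.9 MHz, appears at 1.6 MHz.
10 MHz mod fs = 4.2 MHz.
4.2 MHz > fs/2 = 2.9 MHz, folds to fs − 4.2 MHz = 1.6 MHz.
20.2 MHz mod fs = 2.8 MHz.
2.8 MHz ≤ fs/2 = 2.9 MHz, appears at 2.8 MHz.
Distinct values: {1.6 MHz, 2.8 MHz}.

1.6 MHz, 2.8 MHz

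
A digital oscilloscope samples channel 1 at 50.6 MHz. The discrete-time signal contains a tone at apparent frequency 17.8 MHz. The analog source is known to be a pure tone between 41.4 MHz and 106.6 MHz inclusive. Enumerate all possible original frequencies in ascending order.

Frequencies that alias to 17.8 MHz are k·fs ± 17.8 MHz for integer k ≥ 0.
k=0: 17.8 MHz.
k=1: 32.8 MHz, 68.4 MHz.
k=2: 83.4 MHz, 119 MHz.
k=3: 134 MHz, 169.6 MHz.
Within [41.4 MHz, 106.6 MHz]: 68.4 MHz, 83.4 MHz.

68.4 MHz, 83.4 MHz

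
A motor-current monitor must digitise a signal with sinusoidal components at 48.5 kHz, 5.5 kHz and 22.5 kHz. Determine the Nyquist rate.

Highest-frequency component: 48.5 kHz.
Nyquist rate = 2 × 48.5 kHz = 97 kHz.

97 kHz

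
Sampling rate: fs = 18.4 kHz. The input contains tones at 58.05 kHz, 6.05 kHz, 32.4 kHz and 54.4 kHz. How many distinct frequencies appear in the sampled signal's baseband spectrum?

fs/2 = 9.2 kHz.
58.05 kHz mod fs = 2.85 kHz.
2.85 kHz ≤ fs/2 = 9.2 kHz, appears at 2.85 kHz.
6.05 kHz ≤ fs/2 = 9.2 kHz, passes unchanged.
32.4 kHz mod fs = 14 kHz.
14 kHz > fs/2 = 9.2 kHz, folds to fs − 14 kHz = 4.4 kHz.
54.4 kHz mod fs = 17.6 kHz.
17.6 kHz > fs/2 = 9.2 kHz, folds to fs − 17.6 kHz = 0.8 kHz.
Distinct values: {0.8 kHz, 2.85 kHz, 4.4 kHz, 6.05 kHz} → 4.

4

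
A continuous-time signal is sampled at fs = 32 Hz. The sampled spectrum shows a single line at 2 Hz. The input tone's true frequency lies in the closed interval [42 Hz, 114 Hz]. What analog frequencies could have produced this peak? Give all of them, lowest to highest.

Frequencies that alias to 2 Hz are k·fs ± 2 Hz for integer k ≥ 0.
k=0: 2 Hz.
k=1: 30 Hz, 34 Hz.
k=2: 62 Hz, 66 Hz.
k=3: 94 Hz, 98 Hz.
k=4: 126 Hz, 130 Hz.
Within [42 Hz, 114 Hz]: 62 Hz, 66 Hz, 94 Hz, 98 Hz.

62 Hz, 66 Hz, 94 Hz, 98 Hz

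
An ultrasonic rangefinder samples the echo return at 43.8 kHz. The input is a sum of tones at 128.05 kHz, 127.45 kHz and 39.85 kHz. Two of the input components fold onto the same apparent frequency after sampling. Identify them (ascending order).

fs/2 = 21.9 kHz.
128.05 kHz mod fs = 40.45 kHz.
40.45 kHz > fs/2 = 21.9 kHz, folds to fs − 40.45 kHz = 3.35 kHz.
127.45 kHz mod fs = 39.85 kHz.
39.85 kHz > fs/2 = 21.9 kHz, folds to fs − 39.85 kHz = 3.95 kHz.
39.85 kHz > fs/2 = 21.9 kHz, folds to fs − 39.85 kHz = 3.95 kHz.
39.85 kHz and 127.45 kHz both map to 3.95 kHz.

39.85 kHz, 127.45 kHz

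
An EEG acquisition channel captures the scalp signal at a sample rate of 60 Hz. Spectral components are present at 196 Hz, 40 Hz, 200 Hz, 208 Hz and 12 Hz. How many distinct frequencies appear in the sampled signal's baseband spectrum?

fs/2 = 30 Hz.
196 Hz mod fs = 16 Hz.
16 Hz ≤ fs/2 = 30 Hz, appears at 16 Hz.
40 Hz > fs/2 = 30 Hz, folds to fs − 40 Hz = 20 Hz.
200 Hz mod fs = 20 Hz.
20 Hz ≤ fs/2 = 30 Hz, appears at 20 Hz.
208 Hz mod fs = 28 Hz.
28 Hz ≤ fs/2 = 30 Hz, appears at 28 Hz.
12 Hz ≤ fs/2 = 30 Hz, passes unchanged.
Distinct values: {12 Hz, 16 Hz, 20 Hz, 28 Hz} → 4.

4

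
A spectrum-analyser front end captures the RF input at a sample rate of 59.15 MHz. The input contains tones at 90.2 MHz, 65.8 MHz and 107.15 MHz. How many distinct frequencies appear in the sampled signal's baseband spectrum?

fs/2 = 29.575 MHz.
90.2 MHz mod fs = 31.05 MHz.
31.05 MHz > fs/2 = 29.575 MHz, folds to fs − 31.05 MHz = 28.1 MHz.
65.8 MHz mod fs = 6.65 MHz.
6.65 MHz ≤ fs/2 = 29.575 MHz, appears at 6.65 MHz.
107.15 MHz mod fs = 48 MHz.
48 MHz > fs/2 = 29.575 MHz, folds to fs − 48 MHz = 11.15 MHz.
Distinct values: {6.65 MHz, 11.15 MHz, 28.1 MHz} → 3.

3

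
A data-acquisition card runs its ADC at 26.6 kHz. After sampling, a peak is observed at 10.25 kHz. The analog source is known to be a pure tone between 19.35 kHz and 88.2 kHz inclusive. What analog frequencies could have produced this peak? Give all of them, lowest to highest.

36.85 kHz, 42.95 kHz, 63.45 kHz, 69.55 kHz

Frequencies that alias to 10.25 kHz are k·fs ± 10.25 kHz for integer k ≥ 0.
k=0: 10.25 kHz.
k=1: 16.35 kHz, 36.85 kHz.
k=2: 42.95 kHz, 63.45 kHz.
k=3: 69.55 kHz, 90.05 kHz.
k=4: 96.15 kHz, 116.65 kHz.
Within [19.35 kHz, 88.2 kHz]: 36.85 kHz, 42.95 kHz, 63.45 kHz, 69.55 kHz.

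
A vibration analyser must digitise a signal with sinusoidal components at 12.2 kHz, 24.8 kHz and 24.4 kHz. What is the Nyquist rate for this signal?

Highest-frequency component: 24.8 kHz.
Nyquist rate = 2 × 24.8 kHz = 49.6 kHz.

49.6 kHz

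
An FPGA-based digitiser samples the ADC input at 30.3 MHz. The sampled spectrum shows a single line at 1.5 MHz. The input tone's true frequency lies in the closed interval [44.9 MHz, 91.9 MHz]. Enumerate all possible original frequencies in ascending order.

Frequencies that alias to 1.5 MHz are k·fs ± 1.5 MHz for integer k ≥ 0.
k=0: 1.5 MHz.
k=1: 28.8 MHz, 31.8 MHz.
k=2: 59.1 MHz, 62.1 MHz.
k=3: 89.4 MHz, 92.4 MHz.
k=4: 119.7 MHz, 122.7 MHz.
Within [44.9 MHz, 91.9 MHz]: 59.1 MHz, 62.1 MHz, 89.4 MHz.

59.1 MHz, 62.1 MHz, 89.4 MHz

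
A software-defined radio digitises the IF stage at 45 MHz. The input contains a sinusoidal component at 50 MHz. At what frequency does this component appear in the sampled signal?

50 MHz mod fs = 5 MHz.
5 MHz ≤ fs/2 = 22.5 MHz, appears at 5 MHz.

5 MHz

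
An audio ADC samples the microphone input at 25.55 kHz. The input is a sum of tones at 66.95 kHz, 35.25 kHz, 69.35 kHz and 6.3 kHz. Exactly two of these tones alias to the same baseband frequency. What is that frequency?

fs/2 = 12.775 kHz.
66.95 kHz mod fs = 15.85 kHz.
15.85 kHz > fs/2 = 12.775 kHz, folds to fs − 15.85 kHz = 9.7 kHz.
35.25 kHz mod fs = 9.7 kHz.
9.7 kHz ≤ fs/2 = 12.775 kHz, appears at 9.7 kHz.
69.35 kHz mod fs = 18.25 kHz.
18.25 kHz > fs/2 = 12.775 kHz, folds to fs − 18.25 kHz = 7.3 kHz.
6.3 kHz ≤ fs/2 = 12.775 kHz, passes unchanged.
35.25 kHz and 66.95 kHz both map to 9.7 kHz.

9.7 kHz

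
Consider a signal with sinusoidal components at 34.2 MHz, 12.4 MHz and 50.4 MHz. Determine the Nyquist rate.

Highest-frequency component: 50.4 MHz.
Nyquist rate = 2 × 50.4 MHz = 100.8 MHz.

100.8 MHz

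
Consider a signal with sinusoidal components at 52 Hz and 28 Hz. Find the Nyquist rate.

Highest-frequency component: 52 Hz.
Nyquist rate = 2 × 52 Hz = 104 Hz.

104 Hz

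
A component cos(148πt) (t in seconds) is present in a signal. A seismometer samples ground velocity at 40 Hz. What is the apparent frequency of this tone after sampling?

ω = 148π rad/s → f = ω/(2π) = 74 Hz.
74 Hz mod fs = 34 Hz.
34 Hz > fs/2 = 20 Hz, folds to fs − 34 Hz = 6 Hz.

6 Hz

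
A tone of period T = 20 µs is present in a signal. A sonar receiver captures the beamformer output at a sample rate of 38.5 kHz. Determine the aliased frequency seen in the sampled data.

T = 20 µs → f = 1/T = 50 kHz.
50 kHz mod fs = 11.5 kHz.
11.5 kHz ≤ fs/2 = 19.25 kHz, appears at 11.5 kHz.

11.5 kHz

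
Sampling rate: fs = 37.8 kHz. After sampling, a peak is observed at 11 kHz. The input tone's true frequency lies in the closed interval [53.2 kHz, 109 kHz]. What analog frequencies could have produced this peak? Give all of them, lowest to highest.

Frequencies that alias to 11 kHz are k·fs ± 11 kHz for integer k ≥ 0.
k=0: 11 kHz.
k=1: 26.8 kHz, 48.8 kHz.
k=2: 64.6 kHz, 86.6 kHz.
k=3: 102.4 kHz, 124.4 kHz.
k=4: 140.2 kHz, 162.2 kHz.
Within [53.2 kHz, 109 kHz]: 64.6 kHz, 86.6 kHz, 102.4 kHz.

64.6 kHz, 86.6 kHz, 102.4 kHz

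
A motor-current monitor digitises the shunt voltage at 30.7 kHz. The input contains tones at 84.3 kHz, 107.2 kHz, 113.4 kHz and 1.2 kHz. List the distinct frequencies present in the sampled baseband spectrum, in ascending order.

fs/2 = 15.35 kHz.
84.3 kHz mod fs = 22.9 kHz.
22.9 kHz > fs/2 = 15.35 kHz, folds to fs − 22.9 kHz = 7.8 kHz.
107.2 kHz mod fs = 15.1 kHz.
15.1 kHz ≤ fs/2 = 15.35 kHz, appears at 15.1 kHz.
113.4 kHz mod fs = 21.3 kHz.
21.3 kHz > fs/2 = 15.35 kHz, folds to fs − 21.3 kHz = 9.4 kHz.
1.2 kHz ≤ fs/2 = 15.35 kHz, passes unchanged.
Distinct values: {1.2 kHz, 7.8 kHz, 9.4 kHz, 15.1 kHz}.

1.2 kHz, 7.8 kHz, 9.4 kHz, 15.1 kHz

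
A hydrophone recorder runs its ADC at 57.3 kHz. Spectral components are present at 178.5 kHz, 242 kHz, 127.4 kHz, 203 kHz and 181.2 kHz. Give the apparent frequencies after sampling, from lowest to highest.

fs/2 = 28.65 kHz.
178.5 kHz mod fs = 6.6 kHz.
6.6 kHz ≤ fs/2 = 28.65 kHz, appears at 6.6 kHz.
242 kHz mod fs = 12.8 kHz.
12.8 kHz ≤ fs/2 = 28.65 kHz, appears at 12.8 kHz.
127.4 kHz mod fs = 12.8 kHz.
12.8 kHz ≤ fs/2 = 28.65 kHz, appears at 12.8 kHz.
203 kHz mod fs = 31.1 kHz.
31.1 kHz > fs/2 = 28.65 kHz, folds to fs − 31.1 kHz = 26.2 kHz.
181.2 kHz mod fs = 9.3 kHz.
9.3 kHz ≤ fs/2 = 28.65 kHz, appears at 9.3 kHz.
Distinct values: {6.6 kHz, 9.3 kHz, 12.8 kHz, 26.2 kHz}.

6.6 kHz, 9.3 kHz, 12.8 kHz, 26.2 kHz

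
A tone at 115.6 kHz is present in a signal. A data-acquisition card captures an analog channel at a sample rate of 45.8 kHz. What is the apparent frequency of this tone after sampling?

115.6 kHz mod fs = 24 kHz.
24 kHz > fs/2 = 22.9 kHz, folds to fs − 24 kHz = 21.8 kHz.

21.8 kHz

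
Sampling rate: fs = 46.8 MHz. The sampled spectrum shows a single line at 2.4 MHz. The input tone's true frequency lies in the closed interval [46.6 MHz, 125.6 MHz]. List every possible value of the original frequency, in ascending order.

49.2 MHz, 91.2 MHz, 96 MHz

Frequencies that alias to 2.4 MHz are k·fs ± 2.4 MHz for integer k ≥ 0.
k=0: 2.4 MHz.
k=1: 44.4 MHz, 49.2 MHz.
k=2: 91.2 MHz, 96 MHz.
k=3: 138 MHz, 142.8 MHz.
Within [46.6 MHz, 125.6 MHz]: 49.2 MHz, 91.2 MHz, 96 MHz.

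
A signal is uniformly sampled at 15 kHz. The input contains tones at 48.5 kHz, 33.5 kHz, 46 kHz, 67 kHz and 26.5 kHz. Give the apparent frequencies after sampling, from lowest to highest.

1 kHz, 3.5 kHz, 7 kHz

fs/2 = 7.5 kHz.
48.5 kHz mod fs = 3.5 kHz.
3.5 kHz ≤ fs/2 = 7.5 kHz, appears at 3.5 kHz.
33.5 kHz mod fs = 3.5 kHz.
3.5 kHz ≤ fs/2 = 7.5 kHz, appears at 3.5 kHz.
46 kHz mod fs = 1 kHz.
1 kHz ≤ fs/2 = 7.5 kHz, appears at 1 kHz.
67 kHz mod fs = 7 kHz.
7 kHz ≤ fs/2 = 7.5 kHz, appears at 7 kHz.
26.5 kHz mod fs = 11.5 kHz.
11.5 kHz > fs/2 = 7.5 kHz, folds to fs − 11.5 kHz = 3.5 kHz.
Distinct values: {1 kHz, 3.5 kHz, 7 kHz}.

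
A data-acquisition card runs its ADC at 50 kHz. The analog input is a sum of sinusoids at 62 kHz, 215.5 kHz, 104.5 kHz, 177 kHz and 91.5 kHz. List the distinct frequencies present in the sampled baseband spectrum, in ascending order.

fs/2 = 25 kHz.
62 kHz mod fs = 12 kHz.
12 kHz ≤ fs/2 = 25 kHz, appears at 12 kHz.
215.5 kHz mod fs = 15.5 kHz.
15.5 kHz ≤ fs/2 = 25 kHz, appears at 15.5 kHz.
104.5 kHz mod fs = 4.5 kHz.
4.5 kHz ≤ fs/2 = 25 kHz, appears at 4.5 kHz.
177 kHz mod fs = 27 kHz.
27 kHz > fs/2 = 25 kHz, folds to fs − 27 kHz = 23 kHz.
91.5 kHz mod fs = 41.5 kHz.
41.5 kHz > fs/2 = 25 kHz, folds to fs − 41.5 kHz = 8.5 kHz.
Distinct values: {4.5 kHz, 8.5 kHz, 12 kHz, 15.5 kHz, 23 kHz}.

4.5 kHz, 8.5 kHz, 12 kHz, 15.5 kHz, 23 kHz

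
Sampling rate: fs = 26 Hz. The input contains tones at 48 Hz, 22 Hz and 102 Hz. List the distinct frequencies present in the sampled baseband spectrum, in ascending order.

fs/2 = 13 Hz.
48 Hz mod fs = 22 Hz.
22 Hz > fs/2 = 13 Hz, folds to fs − 22 Hz = 4 Hz.
22 Hz > fs/2 = 13 Hz, folds to fs − 22 Hz = 4 Hz.
102 Hz mod fs = 24 Hz.
24 Hz > fs/2 = 13 Hz, folds to fs − 24 Hz = 2 Hz.
Distinct values: {2 Hz, 4 Hz}.

2 Hz, 4 Hz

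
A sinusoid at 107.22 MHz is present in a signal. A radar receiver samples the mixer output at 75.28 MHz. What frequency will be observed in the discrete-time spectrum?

107.22 MHz mod fs = 31.94 MHz.
31.94 MHz ≤ fs/2 = 37.64 MHz, appears at 31.94 MHz.

31.94 MHz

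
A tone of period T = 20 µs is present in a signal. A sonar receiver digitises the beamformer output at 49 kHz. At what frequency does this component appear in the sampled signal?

T = 20 µs → f = 1/T = 50 kHz.
50 kHz mod fs = 1 kHz.
1 kHz ≤ fs/2 = 24.5 kHz, appears at 1 kHz.

1 kHz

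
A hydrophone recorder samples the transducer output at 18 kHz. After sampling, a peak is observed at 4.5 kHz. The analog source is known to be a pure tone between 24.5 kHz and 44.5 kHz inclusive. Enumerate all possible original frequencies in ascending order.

31.5 kHz, 40.5 kHz

Frequencies that alias to 4.5 kHz are k·fs ± 4.5 kHz for integer k ≥ 0.
k=0: 4.5 kHz.
k=1: 13.5 kHz, 22.5 kHz.
k=2: 31.5 kHz, 40.5 kHz.
k=3: 49.5 kHz, 58.5 kHz.
Within [24.5 kHz, 44.5 kHz]: 31.5 kHz, 40.5 kHz.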